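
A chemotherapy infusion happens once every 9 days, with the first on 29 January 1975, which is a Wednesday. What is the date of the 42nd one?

The 42nd occurrence is 41 intervals after the first: 41 × 9 = 369 days after 29 January 1975.
January has 31 days — 2 days to the end of January leaves 367.
February has 28 days (339 left).
March has 31 days (308 left).
April has 30 days (278 left).
May has 31 days (247 left).
June has 30 days (217 left).
July has 31 days (186 left).
August has 31 days (155 left).
September has 30 days (125 left).
October has 31 days (94 left).
November has 30 days (64 left).
December has 31 days (33 left).
January has 31 days (2 left).
2 days into February → 2 February 1976.

2 February 1976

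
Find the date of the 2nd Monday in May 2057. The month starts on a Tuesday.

May 2057 begins on a Tuesday, so the first Monday is May 7 (6 days later).
The 2nd Monday is 1 weeks later: 7 + 7 = 14.

May 14, 2057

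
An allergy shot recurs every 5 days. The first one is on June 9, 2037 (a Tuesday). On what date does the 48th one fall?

The 48th occurrence is 47 intervals after the first: 47 × 5 = 235 days after June 9, 2037.
June has 30 days — 21 days to the end of June leaves 214.
July has 31 days (183 left).
August has 31 days (152 left).
September has 30 days (122 left).
October has 31 days (91 left).
November has 30 days (61 left).
December has 31 days (30 left).
30 days into January → January 30, 2038.

January 30, 2038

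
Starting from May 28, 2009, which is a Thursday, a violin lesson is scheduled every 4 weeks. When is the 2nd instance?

The 2nd occurrence is 1 interval after the first: 1 × 28 = 28 days after May 28, 2009.
May has 31 days — 3 days to the end of May leaves 25.
25 days into Jun → Jun 25, 2009.

Jun 25, 2009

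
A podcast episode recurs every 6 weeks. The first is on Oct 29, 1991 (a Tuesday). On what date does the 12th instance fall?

The 12th occurrence is 11 intervals after the first: 11 × 42 = 462 days after Oct 29, 1991.
Oct has 31 days — 2 days to the end of Oct leaves 460.
From end of Oct to end of 1991 is 61 days (399 left).
1992 has 366 days (33 left).
Jan has 31 days (2 left).
2 days into Feb → Feb 2, 1993.

Feb 2, 1993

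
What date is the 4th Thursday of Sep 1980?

Sep 25, 1980

The first Thursday of Sep 1980 is Sep 4.
The 4th Thursday is 3 weeks later: 4 + 21 = 25.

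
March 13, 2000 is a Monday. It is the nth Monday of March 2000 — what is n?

2nd

Day 13 falls in week ⌈13/7⌉ of the month.
Days 1–7 hold the 1st Monday, 8–14 the 2nd, 15–21 the 3rd, 22–28 the 4th, 29–31 the 5th.
13 is in the range for the 2nd.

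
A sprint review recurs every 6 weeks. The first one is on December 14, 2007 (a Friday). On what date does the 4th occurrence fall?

The 4th occurrence is 3 intervals after the first: 3 × 42 = 126 days after December 14, 2007.
December has 31 days — 17 days to the end of December leaves 109.
January has 31 days (78 left).
February has 29 days (49 left).
March has 31 days (18 left).
18 days into April → April 18, 2008.

April 18, 2008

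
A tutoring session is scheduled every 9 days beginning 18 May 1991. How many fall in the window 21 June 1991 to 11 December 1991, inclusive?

20

Occurrences land 9·i days after 18 May 1991 for i = 0, 1, 2, …
21 June 1991 is 34 days after the start; 34 ÷ 9 = 3 remainder 7; since the remainder is 7, round up to i = 4. First occurrence in the window: #5 on 23 June 1991 (4×9 = 36 days in).
11 December 1991 is 207 days after the start; 207 ÷ 9 = 23 remainder 0. Last occurrence in the window: #24 on 11 December 1991.
Occurrences #5 through #24: 20 in total.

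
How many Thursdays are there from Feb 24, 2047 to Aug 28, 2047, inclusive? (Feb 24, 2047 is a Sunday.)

Feb 24, 2047 is a Sunday; the first Thursday on or after it is Feb 28, 2047 (4 days later).
From Feb 28, 2047 to Aug 28, 2047: 0 + 31 + 30 + 31 + 30 + 31 + 28 = 181 days (rest of Feb, Mar, Apr, May, Jun, Jul, Aug).
181 ÷ 7 = 25 full weeks with remainder 6, so 25 more Thursdays after the first → 26.

26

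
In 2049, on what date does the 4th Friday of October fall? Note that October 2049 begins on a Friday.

October 22, 2049

October 2049 begins on a Friday, so the first Friday is October 1.
The 4th Friday is 3 weeks later: 1 + 21 = 22.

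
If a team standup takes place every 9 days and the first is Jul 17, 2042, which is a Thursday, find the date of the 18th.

Dec 17, 2042

The 18th occurrence is 17 intervals after the first: 17 × 9 = 153 days after Jul 17, 2042.
Jul has 31 days — 14 days to the end of Jul leaves 139.
Aug has 31 days (108 left).
Sep has 30 days (78 left).
Oct has 31 days (47 left).
Nov has 30 days (17 left).
17 days into Dec → Dec 17, 2042.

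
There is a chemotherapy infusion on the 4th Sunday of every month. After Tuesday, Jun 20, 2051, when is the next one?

Jun 25, 2051

Jun 2051 starts on a Thursday; its first Sunday is the 4th, so the 4th Sunday is the 25th — Jun 25, 2051.
Jun 25, 2051 is after Jun 20, 2051, so that is the next one.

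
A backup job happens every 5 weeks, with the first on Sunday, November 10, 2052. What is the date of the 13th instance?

January 4, 2054

The 13th occurrence is 12 intervals after the first: 12 × 35 = 420 days after November 10, 2052.
November has 30 days — 20 days to the end of November leaves 400.
December has 31 days (369 left).
January has 31 days (338 left).
February has 28 days (310 left).
March has 31 days (279 left).
April has 30 days (249 left).
May has 31 days (218 left).
June has 30 days (188 left).
July has 31 days (157 left).
August has 31 days (126 left).
September has 30 days (96 left).
October has 31 days (65 left).
November has 30 days (35 left).
December has 31 days (4 left).
4 days into January → January 4, 2054.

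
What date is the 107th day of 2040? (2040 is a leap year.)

2040-04-16

January has 31 days (107 − 31 = 76 remain).
February has 29 days (76 − 29 = 47 remain).
March has 31 days (47 − 31 = 16 remain).
16 into April → April 16.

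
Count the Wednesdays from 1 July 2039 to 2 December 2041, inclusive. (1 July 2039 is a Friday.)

1 July 2039 is a Friday; the first Wednesday on or after it is 6 July 2039 (5 days later).
From 6 July 2039 to 2 December 2041: 178 + 366 + 336 = 880 days (rest of 2039, 2040, to 2 December 2041 in 2041).
880 ÷ 7 = 125 full weeks with remainder 5, so 125 more Wednesdays after the first → 126.

126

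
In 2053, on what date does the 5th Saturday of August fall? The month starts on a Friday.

August 2053 begins on a Friday, so the first Saturday is August 2 (1 day later).
The 5th Saturday is 4 weeks later: 2 + 28 = 30.

August 30, 2053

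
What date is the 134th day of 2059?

May 14, 2059

Jan has 31 days (134 − 31 = 103 remain).
Feb has 28 days (103 − 28 = 75 remain).
Mar has 31 days (75 − 31 = 44 remain).
Apr has 30 days (44 − 30 = 14 remain).
14 into May → May 14.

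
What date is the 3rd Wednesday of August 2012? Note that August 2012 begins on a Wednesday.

August 2012 begins on a Wednesday, so the first Wednesday is August 1.
The 3rd Wednesday is 2 weeks later: 1 + 14 = 15.

2012-08-15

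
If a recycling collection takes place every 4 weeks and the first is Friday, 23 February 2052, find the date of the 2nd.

The 2nd occurrence is 1 interval after the first: 1 × 28 = 28 days after 23 February 2052.
February has 29 days — 6 days to the end of February leaves 22.
22 days into March → 22 March 2052.

22 March 2052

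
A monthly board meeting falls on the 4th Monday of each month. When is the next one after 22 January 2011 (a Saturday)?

24 January 2011

January 2011 starts on a Saturday; its first Monday is the 3rd, so the 4th Monday is the 24th — 24 January 2011.
24 January 2011 is after 22 January 2011, so that is the next one.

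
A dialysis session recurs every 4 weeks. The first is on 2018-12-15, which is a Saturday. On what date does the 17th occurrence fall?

2020-03-07

The 17th occurrence is 16 intervals after the first: 16 × 28 = 448 days after 2018-12-15.
December has 31 days — 16 days to the end of December leaves 432.
2019 has 365 days (67 left).
January has 31 days (36 left).
February has 29 days (7 left).
7 days into March → 2020-03-07.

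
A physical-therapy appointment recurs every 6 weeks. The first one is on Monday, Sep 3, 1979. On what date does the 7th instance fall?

May 12, 1980

The 7th occurrence is 6 intervals after the first: 6 × 42 = 252 days after Sep 3, 1979.
Sep has 30 days — 27 days to the end of Sep leaves 225.
Oct has 31 days (194 left).
Nov has 30 days (164 left).
Dec has 31 days (133 left).
Jan has 31 days (102 left).
Feb has 29 days (73 left).
Mar has 31 days (42 left).
Apr has 30 days (12 left).
12 days into May → May 12, 1980.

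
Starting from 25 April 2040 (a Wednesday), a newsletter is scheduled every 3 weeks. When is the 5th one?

The 5th occurrence is 4 intervals after the first: 4 × 21 = 84 days after 25 April 2040.
April has 30 days — 5 days to the end of April leaves 79.
May has 31 days (48 left).
June has 30 days (18 left).
18 days into July → 18 July 2040.

18 July 2040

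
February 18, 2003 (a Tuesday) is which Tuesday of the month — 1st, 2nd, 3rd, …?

Day 18 falls in week ⌈18/7⌉ of the month.
Days 1–7 hold the 1st Tuesday, 8–14 the 2nd, 15–21 the 3rd, 22–28 the 4th, 29–31 the 5th.
18 is in the range for the 3rd.

3rd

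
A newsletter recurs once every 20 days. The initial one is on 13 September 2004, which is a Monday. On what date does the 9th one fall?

The 9th occurrence is 8 intervals after the first: 8 × 20 = 160 days after 13 September 2004.
September has 30 days — 17 days to the end of September leaves 143.
October has 31 days (112 left).
November has 30 days (82 left).
December has 31 days (51 left).
January has 31 days (20 left).
20 days into February → 20 February 2005.

20 February 2005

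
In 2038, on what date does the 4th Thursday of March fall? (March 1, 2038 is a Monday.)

2038-03-25

March 2038 begins on a Monday, so the first Thursday is March 4 (3 days later).
The 4th Thursday is 3 weeks later: 4 + 21 = 25.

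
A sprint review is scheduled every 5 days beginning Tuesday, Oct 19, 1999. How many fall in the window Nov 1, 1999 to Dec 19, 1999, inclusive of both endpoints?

10

Occurrences land 5·i days after Oct 19, 1999 for i = 0, 1, 2, …
Nov 1, 1999 is 13 days after the start; 13 ÷ 5 = 2 remainder 3; since the remainder is 3, round up to i = 3. First occurrence in the window: #4 on Nov 3, 1999 (3×5 = 15 days in).
Dec 19, 1999 is 61 days after the start; 61 ÷ 5 = 12 remainder 1. Last occurrence in the window: #13 on Dec 18, 1999.
Occurrences #4 through #13: 10 in total.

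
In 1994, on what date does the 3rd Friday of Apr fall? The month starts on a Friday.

Apr 15, 1994

Apr 1994 begins on a Friday, so the first Friday is Apr 1.
The 3rd Friday is 2 weeks later: 1 + 14 = 15.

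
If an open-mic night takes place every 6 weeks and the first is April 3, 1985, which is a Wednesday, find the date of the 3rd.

The 3rd occurrence is 2 intervals after the first: 2 × 42 = 84 days after April 3, 1985.
April has 30 days — 27 days to the end of April leaves 57.
May has 31 days (26 left).
26 days into June → June 26, 1985.

June 26, 1985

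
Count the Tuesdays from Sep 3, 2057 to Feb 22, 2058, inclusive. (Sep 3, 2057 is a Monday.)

Sep 3, 2057 is a Monday; the first Tuesday on or after it is Sep 4, 2057 (1 day later).
From Sep 4, 2057 to Feb 22, 2058: 26 + 31 + 30 + 31 + 31 + 22 = 171 days (rest of Sep, Oct, Nov, Dec, Jan, Feb).
171 ÷ 7 = 24 full weeks with remainder 3, so 24 more Tuesdays after the first → 25.

25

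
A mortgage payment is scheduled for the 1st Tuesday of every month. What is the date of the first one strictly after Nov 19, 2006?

Dec 5, 2006

Nov 2006 starts on a Wednesday, so its 1st Tuesday is Nov 7, 2006 (6 days in).
That is not after Nov 19, 2006, so look at Dec 2006.
Dec 2006 starts on a Friday, so its 1st Tuesday is Dec 5, 2006 (4 days in).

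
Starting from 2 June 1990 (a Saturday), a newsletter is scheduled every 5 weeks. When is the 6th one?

The 6th occurrence is 5 intervals after the first: 5 × 35 = 175 days after 2 June 1990.
June has 30 days — 28 days to the end of June leaves 147.
July has 31 days (116 left).
August has 31 days (85 left).
September has 30 days (55 left).
October has 31 days (24 left).
24 days into November → 24 November 1990.

24 November 1990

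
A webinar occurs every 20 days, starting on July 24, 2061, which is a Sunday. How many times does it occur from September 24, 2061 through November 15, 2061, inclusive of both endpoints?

2

Occurrences land 20·i days after July 24, 2061 for i = 0, 1, 2, …
September 24, 2061 is 62 days after the start; 62 ÷ 20 = 3 remainder 2; since the remainder is 2, round up to i = 4. First occurrence in the window: #5 on October 12, 2061 (4×20 = 80 days in).
November 15, 2061 is 114 days after the start; 114 ÷ 20 = 5 remainder 14. Last occurrence in the window: #6 on November 1, 2061.
Occurrences #5 through #6: 2 in total.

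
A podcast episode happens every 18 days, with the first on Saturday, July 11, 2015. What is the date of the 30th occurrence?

The 30th occurrence is 29 intervals after the first: 29 × 18 = 522 days after July 11, 2015.
July has 31 days — 20 days to the end of July leaves 502.
From end of July to end of 2015 is 153 days (349 left).
January has 31 days (318 left).
February has 29 days (289 left).
March has 31 days (258 left).
April has 30 days (228 left).
May has 31 days (197 left).
June has 30 days (167 left).
July has 31 days (136 left).
August has 31 days (105 left).
September has 30 days (75 left).
October has 31 days (44 left).
November has 30 days (14 left).
14 days into December → December 14, 2016.

December 14, 2016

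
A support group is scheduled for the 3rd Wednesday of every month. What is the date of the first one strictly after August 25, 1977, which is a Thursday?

September 21, 1977

August 1977 starts on a Monday; its first Wednesday is the 3rd, so the 3rd Wednesday is the 17th — August 17, 1977.
That is not after August 25, 1977, so look at September 1977.
September 1977 starts on a Thursday; its first Wednesday is the 7th, so the 3rd Wednesday is the 21st — September 21, 1977.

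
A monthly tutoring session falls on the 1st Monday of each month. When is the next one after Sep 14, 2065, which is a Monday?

Oct 5, 2065

Sep 2065 starts on a Tuesday, so its 1st Monday is Sep 7, 2065 (6 days in).
That is not after Sep 14, 2065, so look at Oct 2065.
Oct 2065 starts on a Thursday, so its 1st Monday is Oct 5, 2065 (4 days in).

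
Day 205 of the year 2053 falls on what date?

January has 31 days (205 − 31 = 174 remain).
February has 28 days (174 − 28 = 146 remain).
March has 31 days (146 − 31 = 115 remain).
April has 30 days (115 − 30 = 85 remain).
May has 31 days (85 − 31 = 54 remain).
June has 30 days (54 − 30 = 24 remain).
24 into July → July 24.

2053-07-24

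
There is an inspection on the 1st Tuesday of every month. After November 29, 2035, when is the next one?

November 2035 starts on a Thursday, so its 1st Tuesday is November 6, 2035 (5 days in).
That is not after November 29, 2035, so look at December 2035.
December 2035 starts on a Saturday, so its 1st Tuesday is December 4, 2035 (3 days in).

December 4, 2035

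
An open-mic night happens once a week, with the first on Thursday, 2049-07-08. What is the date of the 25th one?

The 25th occurrence is 24 intervals after the first: 24 × 7 = 168 days after 2049-07-08.
July has 31 days — 23 days to the end of July leaves 145.
August has 31 days (114 left).
September has 30 days (84 left).
October has 31 days (53 left).
November has 30 days (23 left).
23 days into December → 2049-12-23.

2049-12-23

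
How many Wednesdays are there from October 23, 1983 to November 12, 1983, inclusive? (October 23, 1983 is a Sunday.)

October 23, 1983 is a Sunday; the first Wednesday on or after it is October 26, 1983 (3 days later).
From October 26, 1983 to November 12, 1983: 5 + 12 = 17 days (rest of October, November).
17 ÷ 7 = 2 full weeks with remainder 3, so 2 more Wednesdays after the first → 3.

3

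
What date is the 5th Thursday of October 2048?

The first Thursday of October 2048 is October 1.
The 5th Thursday is 4 weeks later: 1 + 28 = 29.

29 October 2048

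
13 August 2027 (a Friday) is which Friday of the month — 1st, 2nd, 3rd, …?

2nd

Day 13 falls in week ⌈13/7⌉ of the month.
Days 1–7 hold the 1st Friday, 8–14 the 2nd, 15–21 the 3rd, 22–28 the 4th, 29–31 the 5th.
13 is in the range for the 2nd.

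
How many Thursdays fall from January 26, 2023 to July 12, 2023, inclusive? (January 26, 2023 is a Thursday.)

January 26, 2023 is a Thursday; the first Thursday on or after it is January 26, 2023.
From January 26, 2023 to July 12, 2023: 5 + 28 + 31 + 30 + 31 + 30 + 12 = 167 days (rest of January, February, March, April, May, June, July).
167 ÷ 7 = 23 full weeks with remainder 6, so 23 more Thursdays after the first → 24.

24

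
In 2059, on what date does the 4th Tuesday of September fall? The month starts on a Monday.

September 23, 2059

September 2059 begins on a Monday, so the first Tuesday is September 2 (1 day later).
The 4th Tuesday is 3 weeks later: 2 + 21 = 23.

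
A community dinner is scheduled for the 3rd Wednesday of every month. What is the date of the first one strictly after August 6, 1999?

August 1999 starts on a Sunday; its first Wednesday is the 4th, so the 3rd Wednesday is the 18th — August 18, 1999.
August 18, 1999 is after August 6, 1999, so that is the next one.

August 18, 1999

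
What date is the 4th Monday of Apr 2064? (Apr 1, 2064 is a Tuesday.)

Apr 28, 2064

Apr 2064 begins on a Tuesday, so the first Monday is Apr 7 (6 days later).
The 4th Monday is 3 weeks later: 7 + 21 = 28.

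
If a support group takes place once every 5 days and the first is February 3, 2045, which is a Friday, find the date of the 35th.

The 35th occurrence is 34 intervals after the first: 34 × 5 = 170 days after February 3, 2045.
February has 28 days — 25 days to the end of February leaves 145.
March has 31 days (114 left).
April has 30 days (84 left).
May has 31 days (53 left).
June has 30 days (23 left).
23 days into July → July 23, 2045.

July 23, 2045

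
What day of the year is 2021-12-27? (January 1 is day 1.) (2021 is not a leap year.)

361

Days in months before December: 31 + 28 + 31 + 30 + 31 + 30 + 31 + 31 + 30 + 31 + 30 = 334.
Plus 27 days into December → day 361.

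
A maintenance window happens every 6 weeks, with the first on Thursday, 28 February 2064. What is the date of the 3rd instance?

The 3rd occurrence is 2 intervals after the first: 2 × 42 = 84 days after 28 February 2064.
February has 29 days — 1 day to the end of February leaves 83.
March has 31 days (52 left).
April has 30 days (22 left).
22 days into May → 22 May 2064.

22 May 2064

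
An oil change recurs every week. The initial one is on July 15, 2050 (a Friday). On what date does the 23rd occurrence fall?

December 16, 2050

The 23rd occurrence is 22 intervals after the first: 22 × 7 = 154 days after July 15, 2050.
July has 31 days — 16 days to the end of July leaves 138.
August has 31 days (107 left).
September has 30 days (77 left).
October has 31 days (46 left).
November has 30 days (16 left).
16 days into December → December 16, 2050.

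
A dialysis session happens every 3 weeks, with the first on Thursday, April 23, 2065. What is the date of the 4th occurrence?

The 4th occurrence is 3 intervals after the first: 3 × 21 = 63 days after April 23, 2065.
April has 30 days — 7 days to the end of April leaves 56.
May has 31 days (25 left).
25 days into June → June 25, 2065.

June 25, 2065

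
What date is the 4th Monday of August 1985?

August 26, 1985

August 1985 begins on a Thursday, so the first Monday is August 5 (4 days later).
The 4th Monday is 3 weeks later: 5 + 21 = 26.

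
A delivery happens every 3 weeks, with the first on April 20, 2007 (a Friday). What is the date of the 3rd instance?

June 1, 2007

The 3rd occurrence is 2 intervals after the first: 2 × 21 = 42 days after April 20, 2007.
April has 30 days — 10 days to the end of April leaves 32.
May has 31 days (1 left).
1 day into June → June 1, 2007.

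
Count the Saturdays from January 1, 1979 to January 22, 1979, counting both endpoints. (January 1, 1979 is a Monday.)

January 1, 1979 is a Monday; the first Saturday on or after it is January 6, 1979 (5 days later).
From January 6, 1979 to January 22, 1979 is 22 − 6 = 16 days.
16 ÷ 7 = 2 full weeks with remainder 2, so 2 more Saturdays after the first → 3.

3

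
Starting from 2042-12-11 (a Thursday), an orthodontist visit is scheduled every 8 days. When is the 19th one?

2043-05-04

The 19th occurrence is 18 intervals after the first: 18 × 8 = 144 days after 2042-12-11.
December has 31 days — 20 days to the end of December leaves 124.
January has 31 days (93 left).
February has 28 days (65 left).
March has 31 days (34 left).
April has 30 days (4 left).
4 days into May → 2043-05-04.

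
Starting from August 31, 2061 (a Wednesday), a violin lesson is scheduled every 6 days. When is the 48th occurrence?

The 48th occurrence is 47 intervals after the first: 47 × 6 = 282 days after August 31, 2061.
August has 31 days — 0 days to the end of August leaves 282.
September has 30 days (252 left).
October has 31 days (221 left).
November has 30 days (191 left).
December has 31 days (160 left).
January has 31 days (129 left).
February has 28 days (101 left).
March has 31 days (70 left).
April has 30 days (40 left).
May has 31 days (9 left).
9 days into June → June 9, 2062.

June 9, 2062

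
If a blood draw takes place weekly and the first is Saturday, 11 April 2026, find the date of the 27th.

The 27th occurrence is 26 intervals after the first: 26 × 7 = 182 days after 11 April 2026.
April has 30 days — 19 days to the end of April leaves 163.
May has 31 days (132 left).
June has 30 days (102 left).
July has 31 days (71 left).
August has 31 days (40 left).
September has 30 days (10 left).
10 days into October → 10 October 2026.

10 October 2026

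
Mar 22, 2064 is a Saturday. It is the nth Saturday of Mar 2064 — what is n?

4th

Day 22 falls in week ⌈22/7⌉ of the month.
Days 1–7 hold the 1st Saturday, 8–14 the 2nd, 15–21 the 3rd, 22–28 the 4th, 29–31 the 5th.
22 is in the range for the 4th.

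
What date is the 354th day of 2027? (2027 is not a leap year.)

2027-12-20

January has 31 days (354 − 31 = 323 remain).
February has 28 days (323 − 28 = 295 remain).
March has 31 days (295 − 31 = 264 remain).
April has 30 days (264 − 30 = 234 remain).
May has 31 days (234 − 31 = 203 remain).
June has 30 days (203 − 30 = 173 remain).
July has 31 days (173 − 31 = 142 remain).
August has 31 days (142 − 31 = 111 remain).
September has 30 days (111 − 30 = 81 remain).
October has 31 days (81 − 31 = 50 remain).
November has 30 days (50 − 30 = 20 remain).
20 into December → December 20.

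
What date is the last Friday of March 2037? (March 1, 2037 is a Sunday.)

27 March 2037

March 2037 begins on a Sunday, so the first Friday is March 6 (5 days later).
March 2037 has 31 days. Adding weeks: 6, 13, 20, 27 — the last one ≤ 31 is the 27th.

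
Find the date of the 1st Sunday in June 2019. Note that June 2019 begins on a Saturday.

2 June 2019

June 2019 begins on a Saturday, so the first Sunday is June 2 (1 day later).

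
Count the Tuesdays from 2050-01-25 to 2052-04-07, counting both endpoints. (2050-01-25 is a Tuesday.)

2050-01-25 is a Tuesday; the first Tuesday on or after it is 2050-01-25.
From 2050-01-25 to 2052-04-07: 340 + 365 + 98 = 803 days (rest of 2050, 2051, to 2052-04-07 in 2052).
803 ÷ 7 = 114 full weeks with remainder 5, so 114 more Tuesdays after the first → 115.

115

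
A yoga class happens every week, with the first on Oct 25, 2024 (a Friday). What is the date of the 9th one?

Dec 20, 2024

The 9th occurrence is 8 intervals after the first: 8 × 7 = 56 days after Oct 25, 2024.
Oct has 31 days — 6 days to the end of Oct leaves 50.
Nov has 30 days (20 left).
20 days into Dec → Dec 20, 2024.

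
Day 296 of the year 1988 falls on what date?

October 22, 1988

January has 31 days (296 − 31 = 265 remain).
February has 29 days (265 − 29 = 236 remain).
March has 31 days (236 − 31 = 205 remain).
April has 30 days (205 − 30 = 175 remain).
May has 31 days (175 − 31 = 144 remain).
June has 30 days (144 − 30 = 114 remain).
July has 31 days (114 − 31 = 83 remain).
August has 31 days (83 − 31 = 52 remain).
September has 30 days (52 − 30 = 22 remain).
22 into October → October 22.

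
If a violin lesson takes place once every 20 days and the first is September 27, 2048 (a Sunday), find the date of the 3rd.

The 3rd occurrence is 2 intervals after the first: 2 × 20 = 40 days after September 27, 2048.
September has 30 days — 3 days to the end of September leaves 37.
October has 31 days (6 left).
6 days into November → November 6, 2048.

November 6, 2048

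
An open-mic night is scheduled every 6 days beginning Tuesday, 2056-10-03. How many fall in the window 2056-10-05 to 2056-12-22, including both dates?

13

Occurrences land 6·i days after 2056-10-03 for i = 0, 1, 2, …
2056-10-05 is 2 days after the start; 2 ÷ 6 = 0 remainder 2; since the remainder is 2, round up to i = 1. First occurrence in the window: #2 on 2056-10-09 (1×6 = 6 days in).
2056-12-22 is 80 days after the start; 80 ÷ 6 = 13 remainder 2. Last occurrence in the window: #14 on 2056-12-20.
Occurrences #2 through #14: 13 in total.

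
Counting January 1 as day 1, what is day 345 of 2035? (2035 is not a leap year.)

January has 31 days (345 − 31 = 314 remain).
February has 28 days (314 − 28 = 286 remain).
March has 31 days (286 − 31 = 255 remain).
April has 30 days (255 − 30 = 225 remain).
May has 31 days (225 − 31 = 194 remain).
June has 30 days (194 − 30 = 164 remain).
July has 31 days (164 − 31 = 133 remain).
August has 31 days (133 − 31 = 102 remain).
September has 30 days (102 − 30 = 72 remain).
October has 31 days (72 − 31 = 41 remain).
November has 30 days (41 − 30 = 11 remain).
11 into December → December 11.

2035-12-11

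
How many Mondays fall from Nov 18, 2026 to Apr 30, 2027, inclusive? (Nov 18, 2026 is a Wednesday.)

23

Nov 18, 2026 is a Wednesday; the first Monday on or after it is Nov 23, 2026 (5 days later).
From Nov 23, 2026 to Apr 30, 2027: 7 + 31 + 31 + 28 + 31 + 30 = 158 days (rest of Nov, Dec, Jan, Feb, Mar, Apr).
158 ÷ 7 = 22 full weeks with remainder 4, so 22 more Mondays after the first → 23.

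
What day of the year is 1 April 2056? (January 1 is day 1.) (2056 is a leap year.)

Days in months before April: 31 + 29 + 31 = 91.
Plus 1 day into April → day 92.

92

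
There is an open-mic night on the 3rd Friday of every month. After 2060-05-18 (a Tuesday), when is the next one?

2060-05-21

May 2060 starts on a Saturday; its first Friday is the 7th, so the 3rd Friday is the 21st — 2060-05-21.
2060-05-21 is after 2060-05-18, so that is the next one.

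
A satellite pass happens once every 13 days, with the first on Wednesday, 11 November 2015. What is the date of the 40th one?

The 40th occurrence is 39 intervals after the first: 39 × 13 = 507 days after 11 November 2015.
November has 30 days — 19 days to the end of November leaves 488.
From end of November to end of 2015 is 31 days (457 left).
2016 has 366 days (91 left).
January has 31 days (60 left).
February has 28 days (32 left).
March has 31 days (1 left).
1 day into April → 1 April 2017.

1 April 2017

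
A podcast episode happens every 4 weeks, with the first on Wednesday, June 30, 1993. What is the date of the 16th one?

August 24, 1994

The 16th occurrence is 15 intervals after the first: 15 × 28 = 420 days after June 30, 1993.
June has 30 days — 0 days to the end of June leaves 420.
From end of June to end of 1993 is 184 days (236 left).
January has 31 days (205 left).
February has 28 days (177 left).
March has 31 days (146 left).
April has 30 days (116 left).
May has 31 days (85 left).
June has 30 days (55 left).
July has 31 days (24 left).
24 days into August → August 24, 1994.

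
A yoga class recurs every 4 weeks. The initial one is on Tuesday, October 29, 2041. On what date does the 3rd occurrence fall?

The 3rd occurrence is 2 intervals after the first: 2 × 28 = 56 days after October 29, 2041.
October has 31 days — 2 days to the end of October leaves 54.
November has 30 days (24 left).
24 days into December → December 24, 2041.

December 24, 2041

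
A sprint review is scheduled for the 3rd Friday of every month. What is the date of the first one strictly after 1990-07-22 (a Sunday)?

1990-08-17

July 1990 starts on a Sunday; its first Friday is the 6th, so the 3rd Friday is the 20th — 1990-07-20.
That is not after 1990-07-22, so look at August 1990.
August 1990 starts on a Wednesday; its first Friday is the 3rd, so the 3rd Friday is the 17th — 1990-08-17.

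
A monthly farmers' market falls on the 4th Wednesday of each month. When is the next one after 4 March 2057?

28 March 2057

March 2057 starts on a Thursday; its first Wednesday is the 7th, so the 4th Wednesday is the 28th — 28 March 2057.
28 March 2057 is after 4 March 2057, so that is the next one.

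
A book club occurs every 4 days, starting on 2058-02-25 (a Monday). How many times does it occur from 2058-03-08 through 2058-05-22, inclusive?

Occurrences land 4·i days after 2058-02-25 for i = 0, 1, 2, …
2058-03-08 is 11 days after the start; 11 ÷ 4 = 2 remainder 3; since the remainder is 3, round up to i = 3. First occurrence in the window: #4 on 2058-03-09 (3×4 = 12 days in).
2058-05-22 is 86 days after the start; 86 ÷ 4 = 21 remainder 2. Last occurrence in the window: #22 on 2058-05-20.
Occurrences #4 through #22: 19 in total.

19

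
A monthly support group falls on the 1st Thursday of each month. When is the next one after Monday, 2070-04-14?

2070-05-01

April 2070 starts on a Tuesday, so its 1st Thursday is 2070-04-03 (2 days in).
That is not after 2070-04-14, so look at May 2070.
May 2070 starts on a Thursday, so its 1st Thursday is 2070-05-01.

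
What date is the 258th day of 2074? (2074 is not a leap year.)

January has 31 days (258 − 31 = 227 remain).
February has 28 days (227 − 28 = 199 remain).
March has 31 days (199 − 31 = 168 remain).
April has 30 days (168 − 30 = 138 remain).
May has 31 days (138 − 31 = 107 remain).
June has 30 days (107 − 30 = 77 remain).
July has 31 days (77 − 31 = 46 remain).
August has 31 days (46 − 31 = 15 remain).
15 into September → September 15.

2074-09-15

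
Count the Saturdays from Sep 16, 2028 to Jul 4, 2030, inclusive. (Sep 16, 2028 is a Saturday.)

94

Sep 16, 2028 is a Saturday; the first Saturday on or after it is Sep 16, 2028.
From Sep 16, 2028 to Jul 4, 2030: 106 + 365 + 185 = 656 days (rest of 2028, 2029, to Jul 4, 2030 in 2030).
656 ÷ 7 = 93 full weeks with remainder 5, so 93 more Saturdays after the first → 94.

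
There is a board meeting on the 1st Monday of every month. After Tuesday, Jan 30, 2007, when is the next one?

Jan 2007 starts on a Monday, so its 1st Monday is Jan 1, 2007.
That is not after Jan 30, 2007, so look at Feb 2007.
Feb 2007 starts on a Thursday, so its 1st Monday is Feb 5, 2007 (4 days in).

Feb 5, 2007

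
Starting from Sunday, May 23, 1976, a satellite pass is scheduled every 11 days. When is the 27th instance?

The 27th occurrence is 26 intervals after the first: 26 × 11 = 286 days after May 23, 1976.
May has 31 days — 8 days to the end of May leaves 278.
June has 30 days (248 left).
July has 31 days (217 left).
August has 31 days (186 left).
September has 30 days (156 left).
October has 31 days (125 left).
November has 30 days (95 left).
December has 31 days (64 left).
January has 31 days (33 left).
February has 28 days (5 left).
5 days into March → March 5, 1977.

March 5, 1977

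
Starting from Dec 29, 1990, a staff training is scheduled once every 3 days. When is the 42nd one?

May 1, 1991

The 42nd occurrence is 41 intervals after the first: 41 × 3 = 123 days after Dec 29, 1990.
Dec has 31 days — 2 days to the end of Dec leaves 121.
Jan has 31 days (90 left).
Feb has 28 days (62 left).
Mar has 31 days (31 left).
Apr has 30 days (1 left).
1 day into May → May 1, 1991.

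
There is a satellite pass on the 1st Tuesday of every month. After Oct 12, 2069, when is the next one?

Oct 2069 starts on a Tuesday, so its 1st Tuesday is Oct 1, 2069.
That is not after Oct 12, 2069, so look at Nov 2069.
Nov 2069 starts on a Friday, so its 1st Tuesday is Nov 5, 2069 (4 days in).

Nov 5, 2069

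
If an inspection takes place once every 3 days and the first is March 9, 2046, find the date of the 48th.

The 48th occurrence is 47 intervals after the first: 47 × 3 = 141 days after March 9, 2046.
March has 31 days — 22 days to the end of March leaves 119.
April has 30 days (89 left).
May has 31 days (58 left).
June has 30 days (28 left).
28 days into July → July 28, 2046.

July 28, 2046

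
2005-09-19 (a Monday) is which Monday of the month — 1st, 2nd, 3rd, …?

3rd

Day 19 falls in week ⌈19/7⌉ of the month.
Days 1–7 hold the 1st Monday, 8–14 the 2nd, 15–21 the 3rd, 22–28 the 4th, 29–31 the 5th.
19 is in the range for the 3rd.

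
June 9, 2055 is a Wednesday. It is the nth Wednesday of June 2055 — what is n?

Day 9 falls in week ⌈9/7⌉ of the month.
Days 1–7 hold the 1st Wednesday, 8–14 the 2nd, 15–21 the 3rd, 22–28 the 4th, 29–31 the 5th.
9 is in the range for the 2nd.

2nd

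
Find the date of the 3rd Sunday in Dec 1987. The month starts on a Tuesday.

Dec 1987 begins on a Tuesday, so the first Sunday is Dec 6 (5 days later).
The 3rd Sunday is 2 weeks later: 6 + 14 = 20.

Dec 20, 1987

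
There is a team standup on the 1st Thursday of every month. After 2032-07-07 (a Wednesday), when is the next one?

July 2032 starts on a Thursday, so its 1st Thursday is 2032-07-01.
That is not after 2032-07-07, so look at August 2032.
August 2032 starts on a Sunday, so its 1st Thursday is 2032-08-05 (4 days in).

2032-08-05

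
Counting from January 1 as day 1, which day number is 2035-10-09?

Days in months before October: 31 + 28 + 31 + 30 + 31 + 30 + 31 + 31 + 30 = 273.
Plus 9 days into October → day 282.

282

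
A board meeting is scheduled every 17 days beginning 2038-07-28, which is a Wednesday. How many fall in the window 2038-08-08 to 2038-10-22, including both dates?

Occurrences land 17·i days after 2038-07-28 for i = 0, 1, 2, …
2038-08-08 is 11 days after the start; 11 ÷ 17 = 0 remainder 11; since the remainder is 11, round up to i = 1. First occurrence in the window: #2 on 2038-08-14 (1×17 = 17 days in).
2038-10-22 is 86 days after the start; 86 ÷ 17 = 5 remainder 1. Last occurrence in the window: #6 on 2038-10-21.
Occurrences #2 through #6: 5 in total.

5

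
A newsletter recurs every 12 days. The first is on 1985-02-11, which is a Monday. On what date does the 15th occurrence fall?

1985-07-29

The 15th occurrence is 14 intervals after the first: 14 × 12 = 168 days after 1985-02-11.
February has 28 days — 17 days to the end of February leaves 151.
March has 31 days (120 left).
April has 30 days (90 left).
May has 31 days (59 left).
June has 30 days (29 left).
29 days into July → 1985-07-29.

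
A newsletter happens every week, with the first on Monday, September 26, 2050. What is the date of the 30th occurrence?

The 30th occurrence is 29 intervals after the first: 29 × 7 = 203 days after September 26, 2050.
September has 30 days — 4 days to the end of September leaves 199.
October has 31 days (168 left).
November has 30 days (138 left).
December has 31 days (107 left).
January has 31 days (76 left).
February has 28 days (48 left).
March has 31 days (17 left).
17 days into April → April 17, 2051.

April 17, 2051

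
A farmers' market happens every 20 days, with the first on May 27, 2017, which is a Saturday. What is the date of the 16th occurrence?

Mar 23, 2018

The 16th occurrence is 15 intervals after the first: 15 × 20 = 300 days after May 27, 2017.
May has 31 days — 4 days to the end of May leaves 296.
Jun has 30 days (266 left).
Jul has 31 days (235 left).
Aug has 31 days (204 left).
Sep has 30 days (174 left).
Oct has 31 days (143 left).
Nov has 30 days (113 left).
Dec has 31 days (82 left).
Jan has 31 days (51 left).
Feb has 28 days (23 left).
23 days into Mar → Mar 23, 2018.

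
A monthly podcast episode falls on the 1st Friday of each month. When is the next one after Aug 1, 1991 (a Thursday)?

Aug 2, 1991

Aug 1991 starts on a Thursday, so its 1st Friday is Aug 2, 1991 (1 day in).
Aug 2, 1991 is after Aug 1, 1991, so that is the next one.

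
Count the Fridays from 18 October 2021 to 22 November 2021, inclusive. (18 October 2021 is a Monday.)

18 October 2021 is a Monday; the first Friday on or after it is 22 October 2021 (4 days later).
From 22 October 2021 to 22 November 2021: 9 + 22 = 31 days (rest of October, November).
31 ÷ 7 = 4 full weeks with remainder 3, so 4 more Fridays after the first → 5.

5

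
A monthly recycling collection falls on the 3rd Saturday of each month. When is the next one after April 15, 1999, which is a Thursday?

April 17, 1999

April 1999 starts on a Thursday; its first Saturday is the 3rd, so the 3rd Saturday is the 17th — April 17, 1999.
April 17, 1999 is after April 15, 1999, so that is the next one.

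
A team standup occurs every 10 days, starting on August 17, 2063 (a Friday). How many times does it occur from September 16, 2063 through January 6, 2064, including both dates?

Occurrences land 10·i days after August 17, 2063 for i = 0, 1, 2, …
September 16, 2063 is 30 days after the start; 30 ÷ 10 = 3 remainder 0. First occurrence in the window: #4 on September 16, 2063 (3×10 = 30 days in).
January 6, 2064 is 142 days after the start; 142 ÷ 10 = 14 remainder 2. Last occurrence in the window: #15 on January 4, 2064.
Occurrences #4 through #15: 12 in total.

12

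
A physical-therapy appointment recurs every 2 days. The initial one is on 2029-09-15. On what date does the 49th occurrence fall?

The 49th occurrence is 48 intervals after the first: 48 × 2 = 96 days after 2029-09-15.
September has 30 days — 15 days to the end of September leaves 81.
October has 31 days (50 left).
November has 30 days (20 left).
20 days into December → 2029-12-20.

2029-12-20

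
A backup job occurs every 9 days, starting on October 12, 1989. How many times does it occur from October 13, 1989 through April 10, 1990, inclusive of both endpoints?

20

Occurrences land 9·i days after October 12, 1989 for i = 0, 1, 2, …
October 13, 1989 is 1 day after the start; 1 ÷ 9 = 0 remainder 1; since the remainder is 1, round up to i = 1. First occurrence in the window: #2 on October 21, 1989 (1×9 = 9 days in).
April 10, 1990 is 180 days after the start; 180 ÷ 9 = 20 remainder 0. Last occurrence in the window: #21 on April 10, 1990.
Occurrences #2 through #21: 20 in total.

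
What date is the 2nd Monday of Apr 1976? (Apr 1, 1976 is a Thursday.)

Apr 12, 1976

Apr 1976 begins on a Thursday, so the first Monday is Apr 5 (4 days later).
The 2nd Monday is 1 weeks later: 5 + 7 = 12.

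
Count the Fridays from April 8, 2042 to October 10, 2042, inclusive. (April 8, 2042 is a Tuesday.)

27

April 8, 2042 is a Tuesday; the first Friday on or after it is April 11, 2042 (3 days later).
From April 11, 2042 to October 10, 2042: 19 + 31 + 30 + 31 + 31 + 30 + 10 = 182 days (rest of April, May, June, July, August, September, October).
182 ÷ 7 = 26 full weeks with remainder 0, so 26 more Fridays after the first → 27.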